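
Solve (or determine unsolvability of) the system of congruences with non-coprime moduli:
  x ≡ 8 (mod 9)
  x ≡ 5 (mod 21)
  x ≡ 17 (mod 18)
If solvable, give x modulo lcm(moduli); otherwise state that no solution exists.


Moduli 9, 21, 18 are not pairwise coprime, so CRT works modulo lcm(m_i) when all pairwise compatibility conditions hold.
Pairwise compatibility: gcd(m_i, m_j) must divide a_i - a_j for every pair.
Merge one congruence at a time:
  Start: x ≡ 8 (mod 9).
  Combine with x ≡ 5 (mod 21): gcd(9, 21) = 3; 5 - 8 = -3, which IS divisible by 3, so compatible.
    Write x = 8 + 9·t and substitute into x ≡ 5 (mod 21): 9·t ≡ 5 − 8 = -3 (mod 21).
    Divide the congruence (and modulus) by g = 3: 3·t ≡ -1 (mod 7).
    Reduce coefficients mod 7: 3·t ≡ 6 (mod 7).
    The inverse of 3 mod 7 is 5 (since 3·5 = 15 = 2·7 + 1), so t ≡ 5·6 = 30 ≡ 2 (mod 7).
    Then x = 8 + 9·2 = 26, valid modulo lcm(9, 21) = 63: x ≡ 26 (mod 63).
  Combine with x ≡ 17 (mod 18): gcd(63, 18) = 9; 17 - 26 = -9, which IS divisible by 9, so compatible.
    Write x = 26 + 63·t and substitute into x ≡ 17 (mod 18): 63·t ≡ 17 − 26 = -9 (mod 18).
    Divide the congruence (and modulus) by g = 9: 7·t ≡ -1 (mod 2).
    Reduce coefficients mod 2: 1·t ≡ 1 (mod 2).
    So t ≡ 1 (mod 2).
    Then x = 26 + 63·1 = 89, valid modulo lcm(63, 18) = 126: x ≡ 89 (mod 126).
Verify: 89 mod 9 = 8, 89 mod 21 = 5, 89 mod 18 = 17.

x ≡ 89 (mod 126).


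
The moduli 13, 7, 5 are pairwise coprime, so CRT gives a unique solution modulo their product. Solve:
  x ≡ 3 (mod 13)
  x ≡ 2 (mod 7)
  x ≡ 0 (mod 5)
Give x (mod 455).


Moduli 13, 7, 5 are pairwise coprime; by CRT there is a unique solution modulo M = 13 · 7 · 5 = 455.
Solve pairwise, accumulating the modulus:
  Start with x ≡ 3 (mod 13).
  Combine with x ≡ 2 (mod 7): since gcd(13, 7) = 1, we get a unique residue mod 91.
    Write x = 3 + 13·t and substitute into x ≡ 2 (mod 7): 13·t ≡ 2 − 3 = -1 (mod 7).
    Reduce coefficients mod 7: 6·t ≡ 6 (mod 7).
    The inverse of 6 mod 7 is 6 (since 6·6 = 36 = 5·7 + 1), so t ≡ 6·6 = 36 ≡ 1 (mod 7).
    Then x = 3 + 13·1 = 16, valid modulo lcm(13, 7) = 91: x ≡ 16 (mod 91).
  Combine with x ≡ 0 (mod 5): since gcd(91, 5) = 1, we get a unique residue mod 455.
    Write x = 16 + 91·t and substitute into x ≡ 0 (mod 5): 91·t ≡ 0 − 16 = -16 (mod 5).
    Reduce coefficients mod 5: 1·t ≡ 4 (mod 5).
    So t ≡ 4 (mod 5).
    Then x = 16 + 91·4 = 380, valid modulo lcm(91, 5) = 455: x ≡ 380 (mod 455).
Verify: 380 mod 13 = 3 ✓, 380 mod 7 = 2 ✓, 380 mod 5 = 0 ✓.

x ≡ 380 (mod 455).


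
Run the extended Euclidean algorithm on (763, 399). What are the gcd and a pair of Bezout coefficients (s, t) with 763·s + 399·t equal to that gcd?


Euclidean algorithm on (763, 399) — divide until remainder is 0:
  763 = 1 · 399 + 364
  399 = 1 · 364 + 35
  364 = 10 · 35 + 14
  35 = 2 · 14 + 7
  14 = 2 · 7 + 0
gcd(763, 399) = 7.
Track Bezout coefficients alongside the remainders: start with r₀ = 763 = a·1 + b·0 (s = 1, t = 0) and r₁ = 399 = a·0 + b·1 (s = 0, t = 1); each new remainder r_{k+1} = r_{k-1} − q_k·r_k inherits s_{k+1} = s_{k-1} − q_k·s_k, t_{k+1} = t_{k-1} − q_k·t_k, so r_k = a·s_k + b·t_k at every step:
  q = 1: r = 364, s = 1 − 1·0 = 1, t = 0 − 1·1 = -1  (check: 763·1 + 399·(-1) = 364)
  q = 1: r = 35, s = 0 − 1·1 = -1, t = 1 − 1·(-1) = 2  (check: 763·(-1) + 399·2 = 35)
  q = 10: r = 14, s = 1 − 10·(-1) = 11, t = -1 − 10·2 = -21  (check: 763·11 + 399·(-21) = 14)
  q = 2: r = 7, s = -1 − 2·11 = -23, t = 2 − 2·(-21) = 44  (check: 763·(-23) + 399·44 = 7)
The row with r = 7 (the gcd) gives the Bezout coefficients s = -23, t = 44.
Result: 763 · (-23) + 399 · (44) = 7.

gcd(763, 399) = 7; s = -23, t = 44 (check: 763·(-23) + 399·44 = 7).


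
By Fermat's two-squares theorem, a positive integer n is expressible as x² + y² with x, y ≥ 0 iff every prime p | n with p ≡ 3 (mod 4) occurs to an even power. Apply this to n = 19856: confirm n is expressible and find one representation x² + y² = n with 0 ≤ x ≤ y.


Step 1: Factor n = 19856 = 2^4 · 17 · 73.
Step 2: Check the mod-4 condition on each prime factor: 2 = 2 (special); 17 ≡ 1 (mod 4), exponent 1; 73 ≡ 1 (mod 4), exponent 1.
All primes ≡ 3 (mod 4) appear to even exponent (or don't appear), so by the two-squares theorem n IS expressible as a sum of two squares.
Step 3: Build a representation. Group n = k² · m with k = 4 and m = 17 · 73 = 1241 (a product of primes ≡ 1 (mod 4)); a representation of m scales to one of n via (k·x)² + (k·y)² = k²(x² + y²). Each prime p ≡ 1 (mod 4) is itself a sum of two squares; find a² by testing p − a² for a perfect square:
  17: 17 − 1² = 16 = 4² ⇒ 17 = 1² + 4².
  73: 73 − 1² = 72, 73 − 2² = 69, 73 − 3² = 64 = 8² ⇒ 73 = 3² + 8².
  Combine using the Brahmagupta–Fibonacci identity (a² + b²)(c² + d²) = (ac − bd)² + (ad + bc)² = (ac + bd)² + (ad − bc)²:
  17 · 73 = 1241: from (1² + 4²)(3² + 8²), take (1·3 − 4·8, 1·8 + 4·3) = (3 − 32, 8 + 12) = (-29, 20); dropping signs (only squares matter) gives (29, 20); check 29² + 20² = 841 + 400 = 1241 ✓.
  Scale by k = 4: (4·29, 4·20) = (116, 80).
Step 4: Order so x ≤ y and verify: 80² + 116² = 6400 + 13456 = 19856 = n. ✓

n = 19856 = 80² + 116² (one valid representation with x ≤ y).


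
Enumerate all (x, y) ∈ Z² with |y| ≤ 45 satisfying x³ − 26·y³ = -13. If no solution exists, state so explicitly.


The equation is x³ - 26y³ = -13. For fixed y, x³ = 26·y³ − 13, so a solution requires the RHS to be a perfect cube.
Strategy: iterate y from -45 to 45, compute RHS = 26·y³ − 13, and check whether it is a (positive or negative) perfect cube.
Check small values of y:
  y = 0: RHS = -13 is not a perfect cube.
  y = 1: RHS = 13 is not a perfect cube.
  y = -1: RHS = -39 is not a perfect cube.
  y = 2: RHS = 195 is not a perfect cube.
  y = -2: RHS = -221 is not a perfect cube.
  y = 3: RHS = 689 is not a perfect cube.
  y = -3: RHS = -715 is not a perfect cube.
Continuing the search up to |y| = 45 finds no solutions either.
No (x, y) in the scanned range satisfies the equation.

No integer solutions with |y| ≤ 45.


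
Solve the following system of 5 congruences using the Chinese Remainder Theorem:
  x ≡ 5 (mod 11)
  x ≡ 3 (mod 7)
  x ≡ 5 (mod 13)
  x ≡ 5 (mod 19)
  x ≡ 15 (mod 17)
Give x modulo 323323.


Product of moduli M = 11 · 7 · 13 · 19 · 17 = 323323.
Merge one congruence at a time:
  Start: x ≡ 5 (mod 11).
  Combine with x ≡ 3 (mod 7); new modulus lcm = 77.
    Write x = 5 + 11·t and substitute into x ≡ 3 (mod 7): 11·t ≡ 3 − 5 = -2 (mod 7).
    Reduce coefficients mod 7: 4·t ≡ 5 (mod 7).
    The inverse of 4 mod 7 is 2 (since 4·2 = 8 = 1·7 + 1), so t ≡ 2·5 = 10 ≡ 3 (mod 7).
    Then x = 5 + 11·3 = 38, valid modulo lcm(11, 7) = 77: x ≡ 38 (mod 77).
  Combine with x ≡ 5 (mod 13); new modulus lcm = 1001.
    Write x = 38 + 77·t and substitute into x ≡ 5 (mod 13): 77·t ≡ 5 − 38 = -33 (mod 13).
    Reduce coefficients mod 13: 12·t ≡ 6 (mod 13).
    The inverse of 12 mod 13 is 12 (since 12·12 = 144 = 11·13 + 1), so t ≡ 12·6 = 72 ≡ 7 (mod 13).
    Then x = 38 + 77·7 = 577, valid modulo lcm(77, 13) = 1001: x ≡ 577 (mod 1001).
  Combine with x ≡ 5 (mod 19); new modulus lcm = 19019.
    Write x = 577 + 1001·t and substitute into x ≡ 5 (mod 19): 1001·t ≡ 5 − 577 = -572 (mod 19).
    Reduce coefficients mod 19: 13·t ≡ 17 (mod 19).
    The inverse of 13 mod 19 is 3 (since 13·3 = 39 = 2·19 + 1), so t ≡ 3·17 = 51 ≡ 13 (mod 19).
    Then x = 577 + 1001·13 = 13590, valid modulo lcm(1001, 19) = 19019: x ≡ 13590 (mod 19019).
  Combine with x ≡ 15 (mod 17); new modulus lcm = 323323.
    Write x = 13590 + 19019·t and substitute into x ≡ 15 (mod 17): 19019·t ≡ 15 − 13590 = -13575 (mod 17).
    Reduce coefficients mod 17: 13·t ≡ 8 (mod 17).
    The inverse of 13 mod 17 is 4 (since 13·4 = 52 = 3·17 + 1), so t ≡ 4·8 = 32 ≡ 15 (mod 17).
    Then x = 13590 + 19019·15 = 298875, valid modulo lcm(19019, 17) = 323323: x ≡ 298875 (mod 323323).
Verify against each original: 298875 mod 11 = 5, 298875 mod 7 = 3, 298875 mod 13 = 5, 298875 mod 19 = 5, 298875 mod 17 = 15.

x ≡ 298875 (mod 323323).


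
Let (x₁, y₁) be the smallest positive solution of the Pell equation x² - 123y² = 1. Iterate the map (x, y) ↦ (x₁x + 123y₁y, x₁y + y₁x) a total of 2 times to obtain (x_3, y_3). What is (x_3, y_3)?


Step 1: Find the fundamental solution (x₁, y₁) of x² - 123y² = 1.
  Expand √123 as a continued fraction. a₀ = ⌊√123⌋ = 11; iterate m_{k+1} = d_k·a_k − m_k, d_{k+1} = (123 − m_{k+1}²)/d_k, a_{k+1} = ⌊(a₀ + m_{k+1})/d_{k+1}⌋ (starting m₀ = 0, d₀ = 1), with convergents p_k = a_k·p_{k-1} + p_{k-2}, q_k = a_k·q_{k-1} + q_{k-2} (p₋₁ = 1, q₋₁ = 0):
  k = 0: a₀ = 11; p₀/q₀ = 11/1; p₀² − 123·q₀² = 121 − 123 = -2.
  k = 1: m = 11, d = 2, a = ⌊(11 + 11)/2⌋ = 11; p/q = (11·11 + 1)/(11·1 + 0) = 122/11; p² − 123·q² = 14884 − 14883 = 1.
  The first convergent with p² − 123·q² = 1 gives the fundamental solution (x₁, y₁) = (122, 11).
Step 2: Apply the recurrence (x_{n+1}, y_{n+1}) = (x₁x_n + 123y₁y_n, x₁y_n + y₁x_n) repeatedly.
  From (x_1, y_1) = (122, 11): x_2 = 122·122 + 123·11·11 = 29767; y_2 = 122·11 + 11·122 = 2684.
  From (x_2, y_2) = (29767, 2684): x_3 = 122·29767 + 123·11·2684 = 7263026; y_3 = 122·2684 + 11·29767 = 654885.
Step 3: Verify x_3² - 123·y_3² = 52751546676676 - 52751546676675 = 1 (should be 1). ✓

(x_1, y_1) = (122, 11); (x_3, y_3) = (7263026, 654885).


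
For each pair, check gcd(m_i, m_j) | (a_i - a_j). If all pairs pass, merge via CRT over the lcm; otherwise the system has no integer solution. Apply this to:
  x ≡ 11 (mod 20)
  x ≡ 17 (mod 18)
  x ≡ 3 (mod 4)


Moduli 20, 18, 4 are not pairwise coprime, so CRT works modulo lcm(m_i) when all pairwise compatibility conditions hold.
Pairwise compatibility: gcd(m_i, m_j) must divide a_i - a_j for every pair.
Merge one congruence at a time:
  Start: x ≡ 11 (mod 20).
  Combine with x ≡ 17 (mod 18): gcd(20, 18) = 2; 17 - 11 = 6, which IS divisible by 2, so compatible.
    Write x = 11 + 20·t and substitute into x ≡ 17 (mod 18): 20·t ≡ 17 − 11 = 6 (mod 18).
    Divide the congruence (and modulus) by g = 2: 10·t ≡ 3 (mod 9).
    Reduce coefficients mod 9: 1·t ≡ 3 (mod 9).
    So t ≡ 3 (mod 9).
    Then x = 11 + 20·3 = 71, valid modulo lcm(20, 18) = 180: x ≡ 71 (mod 180).
  Combine with x ≡ 3 (mod 4): gcd(180, 4) = 4; 3 - 71 = -68, which IS divisible by 4, so compatible.
    Write x = 71 + 180·t and substitute into x ≡ 3 (mod 4): 180·t ≡ 3 − 71 = -68 (mod 4).
    Divide the congruence (and modulus) by g = 4: 45·t ≡ -17 (mod 1).
    Modulo 1 every t works; take t = 0.
    Then x = 71 + 180·0 = 71, valid modulo lcm(180, 4) = 180: x ≡ 71 (mod 180).
Verify: 71 mod 20 = 11, 71 mod 18 = 17, 71 mod 4 = 3.

x ≡ 71 (mod 180).


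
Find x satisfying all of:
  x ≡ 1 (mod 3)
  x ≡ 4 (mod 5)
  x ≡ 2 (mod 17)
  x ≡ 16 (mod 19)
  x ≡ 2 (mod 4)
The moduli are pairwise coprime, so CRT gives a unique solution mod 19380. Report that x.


Product of moduli M = 3 · 5 · 17 · 19 · 4 = 19380.
Merge one congruence at a time:
  Start: x ≡ 1 (mod 3).
  Combine with x ≡ 4 (mod 5); new modulus lcm = 15.
    Write x = 1 + 3·t and substitute into x ≡ 4 (mod 5): 3·t ≡ 4 − 1 = 3 (mod 5).
    The inverse of 3 mod 5 is 2 (since 3·2 = 6 = 1·5 + 1), so t ≡ 2·3 = 6 ≡ 1 (mod 5).
    Then x = 1 + 3·1 = 4, valid modulo lcm(3, 5) = 15: x ≡ 4 (mod 15).
  Combine with x ≡ 2 (mod 17); new modulus lcm = 255.
    Write x = 4 + 15·t and substitute into x ≡ 2 (mod 17): 15·t ≡ 2 − 4 = -2 (mod 17).
    Reduce coefficients mod 17: 15·t ≡ 15 (mod 17).
    The inverse of 15 mod 17 is 8 (since 15·8 = 120 = 7·17 + 1), so t ≡ 8·15 = 120 ≡ 1 (mod 17).
    Then x = 4 + 15·1 = 19, valid modulo lcm(15, 17) = 255: x ≡ 19 (mod 255).
  Combine with x ≡ 16 (mod 19); new modulus lcm = 4845.
    Write x = 19 + 255·t and substitute into x ≡ 16 (mod 19): 255·t ≡ 16 − 19 = -3 (mod 19).
    Reduce coefficients mod 19: 8·t ≡ 16 (mod 19).
    The inverse of 8 mod 19 is 12 (since 8·12 = 96 = 5·19 + 1), so t ≡ 12·16 = 192 ≡ 2 (mod 19).
    Then x = 19 + 255·2 = 529, valid modulo lcm(255, 19) = 4845: x ≡ 529 (mod 4845).
  Combine with x ≡ 2 (mod 4); new modulus lcm = 19380.
    Write x = 529 + 4845·t and substitute into x ≡ 2 (mod 4): 4845·t ≡ 2 − 529 = -527 (mod 4).
    Reduce coefficients mod 4: 1·t ≡ 1 (mod 4).
    So t ≡ 1 (mod 4).
    Then x = 529 + 4845·1 = 5374, valid modulo lcm(4845, 4) = 19380: x ≡ 5374 (mod 19380).
Verify against each original: 5374 mod 3 = 1, 5374 mod 5 = 4, 5374 mod 17 = 2, 5374 mod 19 = 16, 5374 mod 4 = 2.

x ≡ 5374 (mod 19380).


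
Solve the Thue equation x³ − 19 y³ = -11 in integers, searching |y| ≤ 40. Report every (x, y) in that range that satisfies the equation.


The equation is x³ - 19y³ = -11. For fixed y, x³ = 19·y³ − 11, so a solution requires the RHS to be a perfect cube.
Strategy: iterate y from -40 to 40, compute RHS = 19·y³ − 11, and check whether it is a (positive or negative) perfect cube.
Check small values of y:
  y = 0: RHS = -11 is not a perfect cube.
  y = 1: RHS = 8 = (2)³ ⇒ x = 2 works.
  y = -1: RHS = -30 is not a perfect cube.
  y = 2: RHS = 141 is not a perfect cube.
  y = -2: RHS = -163 is not a perfect cube.
  y = 3: RHS = 502 is not a perfect cube.
  y = -3: RHS = -524 is not a perfect cube.
Continuing the search up to |y| = 40 finds no further solutions beyond those listed.
Collected solutions: (2, 1).

Solutions (with |y| ≤ 40): (2, 1).


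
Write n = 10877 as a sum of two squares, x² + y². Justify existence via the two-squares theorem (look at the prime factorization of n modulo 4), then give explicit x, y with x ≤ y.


Step 1: Factor n = 10877 = 73 · 149.
Step 2: Check the mod-4 condition on each prime factor: 73 ≡ 1 (mod 4), exponent 1; 149 ≡ 1 (mod 4), exponent 1.
All primes ≡ 3 (mod 4) appear to even exponent (or don't appear), so by the two-squares theorem n IS expressible as a sum of two squares.
Step 3: Build a representation. Here n = 73 · 149 is a product of primes ≡ 1 (mod 4). Each prime p ≡ 1 (mod 4) is itself a sum of two squares; find a² by testing p − a² for a perfect square:
  73: 73 − 1² = 72, 73 − 2² = 69, 73 − 3² = 64 = 8² ⇒ 73 = 3² + 8².
  149: 149 − 1² = 148, 149 − 2² = 145, 149 − 3² = 140, 149 − 4² = 133, 149 − 5² = 124, 149 − 6² = 113, 149 − 7² = 100 = 10² ⇒ 149 = 7² + 10².
  Combine using the Brahmagupta–Fibonacci identity (a² + b²)(c² + d²) = (ac − bd)² + (ad + bc)² = (ac + bd)² + (ad − bc)²:
  73 · 149 = 10877: from (3² + 8²)(7² + 10²), take (3·7 − 8·10, 3·10 + 8·7) = (21 − 80, 30 + 56) = (-59, 86); dropping signs (only squares matter) gives (59, 86); check 59² + 86² = 3481 + 7396 = 10877 ✓.
Step 4: Order so x ≤ y and verify: 59² + 86² = 3481 + 7396 = 10877 = n. ✓

n = 10877 = 59² + 86² (one valid representation with x ≤ y).


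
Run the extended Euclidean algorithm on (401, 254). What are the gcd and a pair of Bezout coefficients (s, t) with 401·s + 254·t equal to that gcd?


Euclidean algorithm on (401, 254) — divide until remainder is 0:
  401 = 1 · 254 + 147
  254 = 1 · 147 + 107
  147 = 1 · 107 + 40
  107 = 2 · 40 + 27
  40 = 1 · 27 + 13
  27 = 2 · 13 + 1
  13 = 13 · 1 + 0
gcd(401, 254) = 1.
Track Bezout coefficients alongside the remainders: start with r₀ = 401 = a·1 + b·0 (s = 1, t = 0) and r₁ = 254 = a·0 + b·1 (s = 0, t = 1); each new remainder r_{k+1} = r_{k-1} − q_k·r_k inherits s_{k+1} = s_{k-1} − q_k·s_k, t_{k+1} = t_{k-1} − q_k·t_k, so r_k = a·s_k + b·t_k at every step:
  q = 1: r = 147, s = 1 − 1·0 = 1, t = 0 − 1·1 = -1  (check: 401·1 + 254·(-1) = 147)
  q = 1: r = 107, s = 0 − 1·1 = -1, t = 1 − 1·(-1) = 2  (check: 401·(-1) + 254·2 = 107)
  q = 1: r = 40, s = 1 − 1·(-1) = 2, t = -1 − 1·2 = -3  (check: 401·2 + 254·(-3) = 40)
  q = 2: r = 27, s = -1 − 2·2 = -5, t = 2 − 2·(-3) = 8  (check: 401·(-5) + 254·8 = 27)
  q = 1: r = 13, s = 2 − 1·(-5) = 7, t = -3 − 1·8 = -11  (check: 401·7 + 254·(-11) = 13)
  q = 2: r = 1, s = -5 − 2·7 = -19, t = 8 − 2·(-11) = 30  (check: 401·(-19) + 254·30 = 1)
The row with r = 1 (the gcd) gives the Bezout coefficients s = -19, t = 30.
Result: 401 · (-19) + 254 · (30) = 1.

gcd(401, 254) = 1; s = -19, t = 30 (check: 401·(-19) + 254·30 = 1).


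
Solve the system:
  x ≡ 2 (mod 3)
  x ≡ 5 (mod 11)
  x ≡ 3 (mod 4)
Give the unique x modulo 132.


Moduli 3, 11, 4 are pairwise coprime; by CRT there is a unique solution modulo M = 3 · 11 · 4 = 132.
Solve pairwise, accumulating the modulus:
  Start with x ≡ 2 (mod 3).
  Combine with x ≡ 5 (mod 11): since gcd(3, 11) = 1, we get a unique residue mod 33.
    Write x = 2 + 3·t and substitute into x ≡ 5 (mod 11): 3·t ≡ 5 − 2 = 3 (mod 11).
    The inverse of 3 mod 11 is 4 (since 3·4 = 12 = 1·11 + 1), so t ≡ 4·3 = 12 ≡ 1 (mod 11).
    Then x = 2 + 3·1 = 5, valid modulo lcm(3, 11) = 33: x ≡ 5 (mod 33).
  Combine with x ≡ 3 (mod 4): since gcd(33, 4) = 1, we get a unique residue mod 132.
    Write x = 5 + 33·t and substitute into x ≡ 3 (mod 4): 33·t ≡ 3 − 5 = -2 (mod 4).
    Reduce coefficients mod 4: 1·t ≡ 2 (mod 4).
    So t ≡ 2 (mod 4).
    Then x = 5 + 33·2 = 71, valid modulo lcm(33, 4) = 132: x ≡ 71 (mod 132).
Verify: 71 mod 3 = 2 ✓, 71 mod 11 = 5 ✓, 71 mod 4 = 3 ✓.

x ≡ 71 (mod 132).


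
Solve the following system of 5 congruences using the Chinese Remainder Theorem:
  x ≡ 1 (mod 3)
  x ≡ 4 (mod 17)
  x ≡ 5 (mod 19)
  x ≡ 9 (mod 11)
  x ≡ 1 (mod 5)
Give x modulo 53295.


Product of moduli M = 3 · 17 · 19 · 11 · 5 = 53295.
Merge one congruence at a time:
  Start: x ≡ 1 (mod 3).
  Combine with x ≡ 4 (mod 17); new modulus lcm = 51.
    Write x = 1 + 3·t and substitute into x ≡ 4 (mod 17): 3·t ≡ 4 − 1 = 3 (mod 17).
    The inverse of 3 mod 17 is 6 (since 3·6 = 18 = 1·17 + 1), so t ≡ 6·3 = 18 ≡ 1 (mod 17).
    Then x = 1 + 3·1 = 4, valid modulo lcm(3, 17) = 51: x ≡ 4 (mod 51).
  Combine with x ≡ 5 (mod 19); new modulus lcm = 969.
    Write x = 4 + 51·t and substitute into x ≡ 5 (mod 19): 51·t ≡ 5 − 4 = 1 (mod 19).
    Reduce coefficients mod 19: 13·t ≡ 1 (mod 19).
    The inverse of 13 mod 19 is 3 (since 13·3 = 39 = 2·19 + 1), so t ≡ 3·1 = 3 ≡ 3 (mod 19).
    Then x = 4 + 51·3 = 157, valid modulo lcm(51, 19) = 969: x ≡ 157 (mod 969).
  Combine with x ≡ 9 (mod 11); new modulus lcm = 10659.
    Write x = 157 + 969·t and substitute into x ≡ 9 (mod 11): 969·t ≡ 9 − 157 = -148 (mod 11).
    Reduce coefficients mod 11: 1·t ≡ 6 (mod 11).
    So t ≡ 6 (mod 11).
    Then x = 157 + 969·6 = 5971, valid modulo lcm(969, 11) = 10659: x ≡ 5971 (mod 10659).
  Combine with x ≡ 1 (mod 5); new modulus lcm = 53295.
    Write x = 5971 + 10659·t and substitute into x ≡ 1 (mod 5): 10659·t ≡ 1 − 5971 = -5970 (mod 5).
    Reduce coefficients mod 5: 4·t ≡ 0 (mod 5).
    The inverse of 4 mod 5 is 4 (since 4·4 = 16 = 3·5 + 1), so t ≡ 4·0 = 0 ≡ 0 (mod 5).
    Then x = 5971 + 10659·0 = 5971, valid modulo lcm(10659, 5) = 53295: x ≡ 5971 (mod 53295).
Verify against each original: 5971 mod 3 = 1, 5971 mod 17 = 4, 5971 mod 19 = 5, 5971 mod 11 = 9, 5971 mod 5 = 1.

x ≡ 5971 (mod 53295).


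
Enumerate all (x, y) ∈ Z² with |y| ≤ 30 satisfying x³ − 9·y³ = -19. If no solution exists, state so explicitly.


The equation is x³ - 9y³ = -19. For fixed y, x³ = 9·y³ − 19, so a solution requires the RHS to be a perfect cube.
Strategy: iterate y from -30 to 30, compute RHS = 9·y³ − 19, and check whether it is a (positive or negative) perfect cube.
Check small values of y:
  y = 0: RHS = -19 is not a perfect cube.
  y = 1: RHS = -10 is not a perfect cube.
  y = -1: RHS = -28 is not a perfect cube.
  y = 2: RHS = 53 is not a perfect cube.
  y = -2: RHS = -91 is not a perfect cube.
  y = 3: RHS = 224 is not a perfect cube.
  y = -3: RHS = -262 is not a perfect cube.
Continuing the search up to |y| = 30 finds no solutions either.
No (x, y) in the scanned range satisfies the equation.

No integer solutions with |y| ≤ 30.


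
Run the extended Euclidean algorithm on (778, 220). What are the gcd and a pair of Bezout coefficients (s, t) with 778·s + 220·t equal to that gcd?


Euclidean algorithm on (778, 220) — divide until remainder is 0:
  778 = 3 · 220 + 118
  220 = 1 · 118 + 102
  118 = 1 · 102 + 16
  102 = 6 · 16 + 6
  16 = 2 · 6 + 4
  6 = 1 · 4 + 2
  4 = 2 · 2 + 0
gcd(778, 220) = 2.
Track Bezout coefficients alongside the remainders: start with r₀ = 778 = a·1 + b·0 (s = 1, t = 0) and r₁ = 220 = a·0 + b·1 (s = 0, t = 1); each new remainder r_{k+1} = r_{k-1} − q_k·r_k inherits s_{k+1} = s_{k-1} − q_k·s_k, t_{k+1} = t_{k-1} − q_k·t_k, so r_k = a·s_k + b·t_k at every step:
  q = 3: r = 118, s = 1 − 3·0 = 1, t = 0 − 3·1 = -3  (check: 778·1 + 220·(-3) = 118)
  q = 1: r = 102, s = 0 − 1·1 = -1, t = 1 − 1·(-3) = 4  (check: 778·(-1) + 220·4 = 102)
  q = 1: r = 16, s = 1 − 1·(-1) = 2, t = -3 − 1·4 = -7  (check: 778·2 + 220·(-7) = 16)
  q = 6: r = 6, s = -1 − 6·2 = -13, t = 4 − 6·(-7) = 46  (check: 778·(-13) + 220·46 = 6)
  q = 2: r = 4, s = 2 − 2·(-13) = 28, t = -7 − 2·46 = -99  (check: 778·28 + 220·(-99) = 4)
  q = 1: r = 2, s = -13 − 1·28 = -41, t = 46 − 1·(-99) = 145  (check: 778·(-41) + 220·145 = 2)
The row with r = 2 (the gcd) gives the Bezout coefficients s = -41, t = 145.
Result: 778 · (-41) + 220 · (145) = 2.

gcd(778, 220) = 2; s = -41, t = 145 (check: 778·(-41) + 220·145 = 2).


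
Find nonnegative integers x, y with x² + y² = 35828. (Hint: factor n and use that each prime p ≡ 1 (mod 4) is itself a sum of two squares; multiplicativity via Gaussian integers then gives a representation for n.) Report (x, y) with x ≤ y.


Step 1: Factor n = 35828 = 2^2 · 13^2 · 53.
Step 2: Check the mod-4 condition on each prime factor: 2 = 2 (special); 13 ≡ 1 (mod 4), exponent 2; 53 ≡ 1 (mod 4), exponent 1.
All primes ≡ 3 (mod 4) appear to even exponent (or don't appear), so by the two-squares theorem n IS expressible as a sum of two squares.
Step 3: Build a representation. Group n = k² · m with k = 2 and m = 13 · 13 · 53 = 8957 (a product of primes ≡ 1 (mod 4)); a representation of m scales to one of n via (k·x)² + (k·y)² = k²(x² + y²). Each prime p ≡ 1 (mod 4) is itself a sum of two squares; find a² by testing p − a² for a perfect square:
  13: 13 − 1² = 12, 13 − 2² = 9 = 3² ⇒ 13 = 2² + 3².
  53: 53 − 1² = 52, 53 − 2² = 49 = 7² ⇒ 53 = 2² + 7².
  Combine using the Brahmagupta–Fibonacci identity (a² + b²)(c² + d²) = (ac − bd)² + (ad + bc)² = (ac + bd)² + (ad − bc)²:
  13 · 13 = 169: from (2² + 3²)(2² + 3²), take (2·2 − 3·3, 2·3 + 3·2) = (4 − 9, 6 + 6) = (-5, 12); dropping signs (only squares matter) gives (5, 12); check 5² + 12² = 25 + 144 = 169 ✓.
  169 · 53 = 8957: from (5² + 12²)(2² + 7²), take (5·2 − 12·7, 5·7 + 12·2) = (10 − 84, 35 + 24) = (-74, 59); dropping signs (only squares matter) gives (74, 59); check 74² + 59² = 5476 + 3481 = 8957 ✓.
  Scale by k = 2: (2·74, 2·59) = (148, 118).
Step 4: Order so x ≤ y and verify: 118² + 148² = 13924 + 21904 = 35828 = n. ✓

n = 35828 = 118² + 148² (one valid representation with x ≤ y).


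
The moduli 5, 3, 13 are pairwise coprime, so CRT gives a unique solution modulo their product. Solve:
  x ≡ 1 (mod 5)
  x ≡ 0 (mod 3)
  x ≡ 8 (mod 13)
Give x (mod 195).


Moduli 5, 3, 13 are pairwise coprime; by CRT there is a unique solution modulo M = 5 · 3 · 13 = 195.
Solve pairwise, accumulating the modulus:
  Start with x ≡ 1 (mod 5).
  Combine with x ≡ 0 (mod 3): since gcd(5, 3) = 1, we get a unique residue mod 15.
    Write x = 1 + 5·t and substitute into x ≡ 0 (mod 3): 5·t ≡ 0 − 1 = -1 (mod 3).
    Reduce coefficients mod 3: 2·t ≡ 2 (mod 3).
    The inverse of 2 mod 3 is 2 (since 2·2 = 4 = 1·3 + 1), so t ≡ 2·2 = 4 ≡ 1 (mod 3).
    Then x = 1 + 5·1 = 6, valid modulo lcm(5, 3) = 15: x ≡ 6 (mod 15).
  Combine with x ≡ 8 (mod 13): since gcd(15, 13) = 1, we get a unique residue mod 195.
    Write x = 6 + 15·t and substitute into x ≡ 8 (mod 13): 15·t ≡ 8 − 6 = 2 (mod 13).
    Reduce coefficients mod 13: 2·t ≡ 2 (mod 13).
    The inverse of 2 mod 13 is 7 (since 2·7 = 14 = 1·13 + 1), so t ≡ 7·2 = 14 ≡ 1 (mod 13).
    Then x = 6 + 15·1 = 21, valid modulo lcm(15, 13) = 195: x ≡ 21 (mod 195).
Verify: 21 mod 5 = 1 ✓, 21 mod 3 = 0 ✓, 21 mod 13 = 8 ✓.

x ≡ 21 (mod 195).


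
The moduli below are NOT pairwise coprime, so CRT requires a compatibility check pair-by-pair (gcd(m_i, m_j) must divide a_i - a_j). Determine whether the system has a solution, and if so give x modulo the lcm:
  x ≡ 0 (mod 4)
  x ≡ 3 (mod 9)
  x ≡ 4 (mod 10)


Moduli 4, 9, 10 are not pairwise coprime, so CRT works modulo lcm(m_i) when all pairwise compatibility conditions hold.
Pairwise compatibility: gcd(m_i, m_j) must divide a_i - a_j for every pair.
Merge one congruence at a time:
  Start: x ≡ 0 (mod 4).
  Combine with x ≡ 3 (mod 9): gcd(4, 9) = 1; 3 - 0 = 3, which IS divisible by 1, so compatible.
    Write x = 0 + 4·t and substitute into x ≡ 3 (mod 9): 4·t ≡ 3 − 0 = 3 (mod 9).
    The inverse of 4 mod 9 is 7 (since 4·7 = 28 = 3·9 + 1), so t ≡ 7·3 = 21 ≡ 3 (mod 9).
    Then x = 0 + 4·3 = 12, valid modulo lcm(4, 9) = 36: x ≡ 12 (mod 36).
  Combine with x ≡ 4 (mod 10): gcd(36, 10) = 2; 4 - 12 = -8, which IS divisible by 2, so compatible.
    Write x = 12 + 36·t and substitute into x ≡ 4 (mod 10): 36·t ≡ 4 − 12 = -8 (mod 10).
    Divide the congruence (and modulus) by g = 2: 18·t ≡ -4 (mod 5).
    Reduce coefficients mod 5: 3·t ≡ 1 (mod 5).
    The inverse of 3 mod 5 is 2 (since 3·2 = 6 = 1·5 + 1), so t ≡ 2·1 = 2 ≡ 2 (mod 5).
    Then x = 12 + 36·2 = 84, valid modulo lcm(36, 10) = 180: x ≡ 84 (mod 180).
Verify: 84 mod 4 = 0, 84 mod 9 = 3, 84 mod 10 = 4.

x ≡ 84 (mod 180).


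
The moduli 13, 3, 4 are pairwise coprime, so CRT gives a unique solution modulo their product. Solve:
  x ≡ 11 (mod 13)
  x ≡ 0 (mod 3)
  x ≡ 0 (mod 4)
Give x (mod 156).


Moduli 13, 3, 4 are pairwise coprime; by CRT there is a unique solution modulo M = 13 · 3 · 4 = 156.
Solve pairwise, accumulating the modulus:
  Start with x ≡ 11 (mod 13).
  Combine with x ≡ 0 (mod 3): since gcd(13, 3) = 1, we get a unique residue mod 39.
    Write x = 11 + 13·t and substitute into x ≡ 0 (mod 3): 13·t ≡ 0 − 11 = -11 (mod 3).
    Reduce coefficients mod 3: 1·t ≡ 1 (mod 3).
    So t ≡ 1 (mod 3).
    Then x = 11 + 13·1 = 24, valid modulo lcm(13, 3) = 39: x ≡ 24 (mod 39).
  Combine with x ≡ 0 (mod 4): since gcd(39, 4) = 1, we get a unique residue mod 156.
    Write x = 24 + 39·t and substitute into x ≡ 0 (mod 4): 39·t ≡ 0 − 24 = -24 (mod 4).
    Reduce coefficients mod 4: 3·t ≡ 0 (mod 4).
    The inverse of 3 mod 4 is 3 (since 3·3 = 9 = 2·4 + 1), so t ≡ 3·0 = 0 ≡ 0 (mod 4).
    Then x = 24 + 39·0 = 24, valid modulo lcm(39, 4) = 156: x ≡ 24 (mod 156).
Verify: 24 mod 13 = 11 ✓, 24 mod 3 = 0 ✓, 24 mod 4 = 0 ✓.

x ≡ 24 (mod 156).


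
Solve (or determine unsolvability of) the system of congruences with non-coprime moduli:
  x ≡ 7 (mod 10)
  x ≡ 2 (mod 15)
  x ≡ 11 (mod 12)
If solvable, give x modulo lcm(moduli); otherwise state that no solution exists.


Moduli 10, 15, 12 are not pairwise coprime, so CRT works modulo lcm(m_i) when all pairwise compatibility conditions hold.
Pairwise compatibility: gcd(m_i, m_j) must divide a_i - a_j for every pair.
Merge one congruence at a time:
  Start: x ≡ 7 (mod 10).
  Combine with x ≡ 2 (mod 15): gcd(10, 15) = 5; 2 - 7 = -5, which IS divisible by 5, so compatible.
    Write x = 7 + 10·t and substitute into x ≡ 2 (mod 15): 10·t ≡ 2 − 7 = -5 (mod 15).
    Divide the congruence (and modulus) by g = 5: 2·t ≡ -1 (mod 3).
    Reduce coefficients mod 3: 2·t ≡ 2 (mod 3).
    The inverse of 2 mod 3 is 2 (since 2·2 = 4 = 1·3 + 1), so t ≡ 2·2 = 4 ≡ 1 (mod 3).
    Then x = 7 + 10·1 = 17, valid modulo lcm(10, 15) = 30: x ≡ 17 (mod 30).
  Combine with x ≡ 11 (mod 12): gcd(30, 12) = 6; 11 - 17 = -6, which IS divisible by 6, so compatible.
    Write x = 17 + 30·t and substitute into x ≡ 11 (mod 12): 30·t ≡ 11 − 17 = -6 (mod 12).
    Divide the congruence (and modulus) by g = 6: 5·t ≡ -1 (mod 2).
    Reduce coefficients mod 2: 1·t ≡ 1 (mod 2).
    So t ≡ 1 (mod 2).
    Then x = 17 + 30·1 = 47, valid modulo lcm(30, 12) = 60: x ≡ 47 (mod 60).
Verify: 47 mod 10 = 7, 47 mod 15 = 2, 47 mod 12 = 11.

x ≡ 47 (mod 60).


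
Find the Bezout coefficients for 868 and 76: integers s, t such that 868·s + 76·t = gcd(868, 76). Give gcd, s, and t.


Euclidean algorithm on (868, 76) — divide until remainder is 0:
  868 = 11 · 76 + 32
  76 = 2 · 32 + 12
  32 = 2 · 12 + 8
  12 = 1 · 8 + 4
  8 = 2 · 4 + 0
gcd(868, 76) = 4.
Track Bezout coefficients alongside the remainders: start with r₀ = 868 = a·1 + b·0 (s = 1, t = 0) and r₁ = 76 = a·0 + b·1 (s = 0, t = 1); each new remainder r_{k+1} = r_{k-1} − q_k·r_k inherits s_{k+1} = s_{k-1} − q_k·s_k, t_{k+1} = t_{k-1} − q_k·t_k, so r_k = a·s_k + b·t_k at every step:
  q = 11: r = 32, s = 1 − 11·0 = 1, t = 0 − 11·1 = -11  (check: 868·1 + 76·(-11) = 32)
  q = 2: r = 12, s = 0 − 2·1 = -2, t = 1 − 2·(-11) = 23  (check: 868·(-2) + 76·23 = 12)
  q = 2: r = 8, s = 1 − 2·(-2) = 5, t = -11 − 2·23 = -57  (check: 868·5 + 76·(-57) = 8)
  q = 1: r = 4, s = -2 − 1·5 = -7, t = 23 − 1·(-57) = 80  (check: 868·(-7) + 76·80 = 4)
The row with r = 4 (the gcd) gives the Bezout coefficients s = -7, t = 80.
Result: 868 · (-7) + 76 · (80) = 4.

gcd(868, 76) = 4; s = -7, t = 80 (check: 868·(-7) + 76·80 = 4).


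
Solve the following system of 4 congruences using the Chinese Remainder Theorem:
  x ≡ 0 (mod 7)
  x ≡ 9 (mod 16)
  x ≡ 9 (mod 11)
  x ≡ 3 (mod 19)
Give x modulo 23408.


Product of moduli M = 7 · 16 · 11 · 19 = 23408.
Merge one congruence at a time:
  Start: x ≡ 0 (mod 7).
  Combine with x ≡ 9 (mod 16); new modulus lcm = 112.
    Write x = 0 + 7·t and substitute into x ≡ 9 (mod 16): 7·t ≡ 9 − 0 = 9 (mod 16).
    The inverse of 7 mod 16 is 7 (since 7·7 = 49 = 3·16 + 1), so t ≡ 7·9 = 63 ≡ 15 (mod 16).
    Then x = 0 + 7·15 = 105, valid modulo lcm(7, 16) = 112: x ≡ 105 (mod 112).
  Combine with x ≡ 9 (mod 11); new modulus lcm = 1232.
    Write x = 105 + 112·t and substitute into x ≡ 9 (mod 11): 112·t ≡ 9 − 105 = -96 (mod 11).
    Reduce coefficients mod 11: 2·t ≡ 3 (mod 11).
    The inverse of 2 mod 11 is 6 (since 2·6 = 12 = 1·11 + 1), so t ≡ 6·3 = 18 ≡ 7 (mod 11).
    Then x = 105 + 112·7 = 889, valid modulo lcm(112, 11) = 1232: x ≡ 889 (mod 1232).
  Combine with x ≡ 3 (mod 19); new modulus lcm = 23408.
    Write x = 889 + 1232·t and substitute into x ≡ 3 (mod 19): 1232·t ≡ 3 − 889 = -886 (mod 19).
    Reduce coefficients mod 19: 16·t ≡ 7 (mod 19).
    The inverse of 16 mod 19 is 6 (since 16·6 = 96 = 5·19 + 1), so t ≡ 6·7 = 42 ≡ 4 (mod 19).
    Then x = 889 + 1232·4 = 5817, valid modulo lcm(1232, 19) = 23408: x ≡ 5817 (mod 23408).
Verify against each original: 5817 mod 7 = 0, 5817 mod 16 = 9, 5817 mod 11 = 9, 5817 mod 19 = 3.

x ≡ 5817 (mod 23408).


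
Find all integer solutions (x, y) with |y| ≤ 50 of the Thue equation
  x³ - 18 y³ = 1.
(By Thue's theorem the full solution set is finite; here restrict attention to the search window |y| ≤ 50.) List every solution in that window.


The equation is x³ - 18y³ = 1. For fixed y, x³ = 18·y³ + 1, so a solution requires the RHS to be a perfect cube.
Strategy: iterate y from -50 to 50, compute RHS = 18·y³ + 1, and check whether it is a (positive or negative) perfect cube.
Check small values of y:
  y = 0: RHS = 1 = (1)³ ⇒ x = 1 works.
  y = 1: RHS = 19 is not a perfect cube.
  y = -1: RHS = -17 is not a perfect cube.
  y = 2: RHS = 145 is not a perfect cube.
  y = -2: RHS = -143 is not a perfect cube.
  y = 3: RHS = 487 is not a perfect cube.
  y = -3: RHS = -485 is not a perfect cube.
Continuing the search up to |y| = 50 finds no further solutions beyond those listed.
Collected solutions: (1, 0).

Solutions (with |y| ≤ 50): (1, 0).


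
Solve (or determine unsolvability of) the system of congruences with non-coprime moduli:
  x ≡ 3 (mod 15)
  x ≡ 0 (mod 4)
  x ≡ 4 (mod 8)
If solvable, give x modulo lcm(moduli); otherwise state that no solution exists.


Moduli 15, 4, 8 are not pairwise coprime, so CRT works modulo lcm(m_i) when all pairwise compatibility conditions hold.
Pairwise compatibility: gcd(m_i, m_j) must divide a_i - a_j for every pair.
Merge one congruence at a time:
  Start: x ≡ 3 (mod 15).
  Combine with x ≡ 0 (mod 4): gcd(15, 4) = 1; 0 - 3 = -3, which IS divisible by 1, so compatible.
    Write x = 3 + 15·t and substitute into x ≡ 0 (mod 4): 15·t ≡ 0 − 3 = -3 (mod 4).
    Reduce coefficients mod 4: 3·t ≡ 1 (mod 4).
    The inverse of 3 mod 4 is 3 (since 3·3 = 9 = 2·4 + 1), so t ≡ 3·1 = 3 ≡ 3 (mod 4).
    Then x = 3 + 15·3 = 48, valid modulo lcm(15, 4) = 60: x ≡ 48 (mod 60).
  Combine with x ≡ 4 (mod 8): gcd(60, 8) = 4; 4 - 48 = -44, which IS divisible by 4, so compatible.
    Write x = 48 + 60·t and substitute into x ≡ 4 (mod 8): 60·t ≡ 4 − 48 = -44 (mod 8).
    Divide the congruence (and modulus) by g = 4: 15·t ≡ -11 (mod 2).
    Reduce coefficients mod 2: 1·t ≡ 1 (mod 2).
    So t ≡ 1 (mod 2).
    Then x = 48 + 60·1 = 108, valid modulo lcm(60, 8) = 120: x ≡ 108 (mod 120).
Verify: 108 mod 15 = 3, 108 mod 4 = 0, 108 mod 8 = 4.

x ≡ 108 (mod 120).


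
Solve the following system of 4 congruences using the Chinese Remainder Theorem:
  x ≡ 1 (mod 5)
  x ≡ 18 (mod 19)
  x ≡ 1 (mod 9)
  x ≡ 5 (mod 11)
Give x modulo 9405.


Product of moduli M = 5 · 19 · 9 · 11 = 9405.
Merge one congruence at a time:
  Start: x ≡ 1 (mod 5).
  Combine with x ≡ 18 (mod 19); new modulus lcm = 95.
    Write x = 1 + 5·t and substitute into x ≡ 18 (mod 19): 5·t ≡ 18 − 1 = 17 (mod 19).
    The inverse of 5 mod 19 is 4 (since 5·4 = 20 = 1·19 + 1), so t ≡ 4·17 = 68 ≡ 11 (mod 19).
    Then x = 1 + 5·11 = 56, valid modulo lcm(5, 19) = 95: x ≡ 56 (mod 95).
  Combine with x ≡ 1 (mod 9); new modulus lcm = 855.
    Write x = 56 + 95·t and substitute into x ≡ 1 (mod 9): 95·t ≡ 1 − 56 = -55 (mod 9).
    Reduce coefficients mod 9: 5·t ≡ 8 (mod 9).
    The inverse of 5 mod 9 is 2 (since 5·2 = 10 = 1·9 + 1), so t ≡ 2·8 = 16 ≡ 7 (mod 9).
    Then x = 56 + 95·7 = 721, valid modulo lcm(95, 9) = 855: x ≡ 721 (mod 855).
  Combine with x ≡ 5 (mod 11); new modulus lcm = 9405.
    Write x = 721 + 855·t and substitute into x ≡ 5 (mod 11): 855·t ≡ 5 − 721 = -716 (mod 11).
    Reduce coefficients mod 11: 8·t ≡ 10 (mod 11).
    The inverse of 8 mod 11 is 7 (since 8·7 = 56 = 5·11 + 1), so t ≡ 7·10 = 70 ≡ 4 (mod 11).
    Then x = 721 + 855·4 = 4141, valid modulo lcm(855, 11) = 9405: x ≡ 4141 (mod 9405).
Verify against each original: 4141 mod 5 = 1, 4141 mod 19 = 18, 4141 mod 9 = 1, 4141 mod 11 = 5.

x ≡ 4141 (mod 9405).


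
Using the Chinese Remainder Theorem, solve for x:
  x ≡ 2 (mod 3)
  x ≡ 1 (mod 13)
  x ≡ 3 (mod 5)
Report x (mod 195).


Moduli 3, 13, 5 are pairwise coprime; by CRT there is a unique solution modulo M = 3 · 13 · 5 = 195.
Solve pairwise, accumulating the modulus:
  Start with x ≡ 2 (mod 3).
  Combine with x ≡ 1 (mod 13): since gcd(3, 13) = 1, we get a unique residue mod 39.
    Write x = 2 + 3·t and substitute into x ≡ 1 (mod 13): 3·t ≡ 1 − 2 = -1 (mod 13).
    Reduce coefficients mod 13: 3·t ≡ 12 (mod 13).
    The inverse of 3 mod 13 is 9 (since 3·9 = 27 = 2·13 + 1), so t ≡ 9·12 = 108 ≡ 4 (mod 13).
    Then x = 2 + 3·4 = 14, valid modulo lcm(3, 13) = 39: x ≡ 14 (mod 39).
  Combine with x ≡ 3 (mod 5): since gcd(39, 5) = 1, we get a unique residue mod 195.
    Write x = 14 + 39·t and substitute into x ≡ 3 (mod 5): 39·t ≡ 3 − 14 = -11 (mod 5).
    Reduce coefficients mod 5: 4·t ≡ 4 (mod 5).
    The inverse of 4 mod 5 is 4 (since 4·4 = 16 = 3·5 + 1), so t ≡ 4·4 = 16 ≡ 1 (mod 5).
    Then x = 14 + 39·1 = 53, valid modulo lcm(39, 5) = 195: x ≡ 53 (mod 195).
Verify: 53 mod 3 = 2 ✓, 53 mod 13 = 1 ✓, 53 mod 5 = 3 ✓.

x ≡ 53 (mod 195).


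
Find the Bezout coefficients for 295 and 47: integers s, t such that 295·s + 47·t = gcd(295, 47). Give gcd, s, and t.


Euclidean algorithm on (295, 47) — divide until remainder is 0:
  295 = 6 · 47 + 13
  47 = 3 · 13 + 8
  13 = 1 · 8 + 5
  8 = 1 · 5 + 3
  5 = 1 · 3 + 2
  3 = 1 · 2 + 1
  2 = 2 · 1 + 0
gcd(295, 47) = 1.
Track Bezout coefficients alongside the remainders: start with r₀ = 295 = a·1 + b·0 (s = 1, t = 0) and r₁ = 47 = a·0 + b·1 (s = 0, t = 1); each new remainder r_{k+1} = r_{k-1} − q_k·r_k inherits s_{k+1} = s_{k-1} − q_k·s_k, t_{k+1} = t_{k-1} − q_k·t_k, so r_k = a·s_k + b·t_k at every step:
  q = 6: r = 13, s = 1 − 6·0 = 1, t = 0 − 6·1 = -6  (check: 295·1 + 47·(-6) = 13)
  q = 3: r = 8, s = 0 − 3·1 = -3, t = 1 − 3·(-6) = 19  (check: 295·(-3) + 47·19 = 8)
  q = 1: r = 5, s = 1 − 1·(-3) = 4, t = -6 − 1·19 = -25  (check: 295·4 + 47·(-25) = 5)
  q = 1: r = 3, s = -3 − 1·4 = -7, t = 19 − 1·(-25) = 44  (check: 295·(-7) + 47·44 = 3)
  q = 1: r = 2, s = 4 − 1·(-7) = 11, t = -25 − 1·44 = -69  (check: 295·11 + 47·(-69) = 2)
  q = 1: r = 1, s = -7 − 1·11 = -18, t = 44 − 1·(-69) = 113  (check: 295·(-18) + 47·113 = 1)
The row with r = 1 (the gcd) gives the Bezout coefficients s = -18, t = 113.
Result: 295 · (-18) + 47 · (113) = 1.

gcd(295, 47) = 1; s = -18, t = 113 (check: 295·(-18) + 47·113 = 1).


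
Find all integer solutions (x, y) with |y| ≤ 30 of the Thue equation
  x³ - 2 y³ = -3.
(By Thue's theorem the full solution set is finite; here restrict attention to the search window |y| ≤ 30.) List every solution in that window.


The equation is x³ - 2y³ = -3. For fixed y, x³ = 2·y³ − 3, so a solution requires the RHS to be a perfect cube.
Strategy: iterate y from -30 to 30, compute RHS = 2·y³ − 3, and check whether it is a (positive or negative) perfect cube.
Check small values of y:
  y = 0: RHS = -3 is not a perfect cube.
  y = 1: RHS = -1 = (-1)³ ⇒ x = -1 works.
  y = -1: RHS = -5 is not a perfect cube.
  y = 2: RHS = 13 is not a perfect cube.
  y = -2: RHS = -19 is not a perfect cube.
  y = 3: RHS = 51 is not a perfect cube.
  y = -3: RHS = -57 is not a perfect cube.
Continuing, at y = 4: RHS = 125 = (5)³ ⇒ x = 5 works.
Searching the remaining y in |y| ≤ 30 finds no further solutions.
Collected solutions: (-1, 1), (5, 4).

Solutions (with |y| ≤ 30): (-1, 1), (5, 4).


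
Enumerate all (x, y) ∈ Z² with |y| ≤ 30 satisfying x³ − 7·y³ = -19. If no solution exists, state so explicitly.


The equation is x³ - 7y³ = -19. For fixed y, x³ = 7·y³ − 19, so a solution requires the RHS to be a perfect cube.
Strategy: iterate y from -30 to 30, compute RHS = 7·y³ − 19, and check whether it is a (positive or negative) perfect cube.
Check small values of y:
  y = 0: RHS = -19 is not a perfect cube.
  y = 1: RHS = -12 is not a perfect cube.
  y = -1: RHS = -26 is not a perfect cube.
  y = 2: RHS = 37 is not a perfect cube.
  y = -2: RHS = -75 is not a perfect cube.
  y = 3: RHS = 170 is not a perfect cube.
  y = -3: RHS = -208 is not a perfect cube.
Continuing the search up to |y| = 30 finds no solutions either.
No (x, y) in the scanned range satisfies the equation.

No integer solutions with |y| ≤ 30.


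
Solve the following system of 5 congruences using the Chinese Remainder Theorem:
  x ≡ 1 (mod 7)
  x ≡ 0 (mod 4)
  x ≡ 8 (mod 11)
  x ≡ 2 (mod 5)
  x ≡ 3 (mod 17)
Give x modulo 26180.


Product of moduli M = 7 · 4 · 11 · 5 · 17 = 26180.
Merge one congruence at a time:
  Start: x ≡ 1 (mod 7).
  Combine with x ≡ 0 (mod 4); new modulus lcm = 28.
    Write x = 1 + 7·t and substitute into x ≡ 0 (mod 4): 7·t ≡ 0 − 1 = -1 (mod 4).
    Reduce coefficients mod 4: 3·t ≡ 3 (mod 4).
    The inverse of 3 mod 4 is 3 (since 3·3 = 9 = 2·4 + 1), so t ≡ 3·3 = 9 ≡ 1 (mod 4).
    Then x = 1 + 7·1 = 8, valid modulo lcm(7, 4) = 28: x ≡ 8 (mod 28).
  Combine with x ≡ 8 (mod 11); new modulus lcm = 308.
    Write x = 8 + 28·t and substitute into x ≡ 8 (mod 11): 28·t ≡ 8 − 8 = 0 (mod 11).
    Reduce coefficients mod 11: 6·t ≡ 0 (mod 11).
    The inverse of 6 mod 11 is 2 (since 6·2 = 12 = 1·11 + 1), so t ≡ 2·0 = 0 ≡ 0 (mod 11).
    Then x = 8 + 28·0 = 8, valid modulo lcm(28, 11) = 308: x ≡ 8 (mod 308).
  Combine with x ≡ 2 (mod 5); new modulus lcm = 1540.
    Write x = 8 + 308·t and substitute into x ≡ 2 (mod 5): 308·t ≡ 2 − 8 = -6 (mod 5).
    Reduce coefficients mod 5: 3·t ≡ 4 (mod 5).
    The inverse of 3 mod 5 is 2 (since 3·2 = 6 = 1·5 + 1), so t ≡ 2·4 = 8 ≡ 3 (mod 5).
    Then x = 8 + 308·3 = 932, valid modulo lcm(308, 5) = 1540: x ≡ 932 (mod 1540).
  Combine with x ≡ 3 (mod 17); new modulus lcm = 26180.
    Write x = 932 + 1540·t and substitute into x ≡ 3 (mod 17): 1540·t ≡ 3 − 932 = -929 (mod 17).
    Reduce coefficients mod 17: 10·t ≡ 6 (mod 17).
    The inverse of 10 mod 17 is 12 (since 10·12 = 120 = 7·17 + 1), so t ≡ 12·6 = 72 ≡ 4 (mod 17).
    Then x = 932 + 1540·4 = 7092, valid modulo lcm(1540, 17) = 26180: x ≡ 7092 (mod 26180).
Verify against each original: 7092 mod 7 = 1, 7092 mod 4 = 0, 7092 mod 11 = 8, 7092 mod 5 = 2, 7092 mod 17 = 3.

x ≡ 7092 (mod 26180).
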